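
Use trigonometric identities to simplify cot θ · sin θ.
cot θ · sin θ = cos θ (using Quotient identity)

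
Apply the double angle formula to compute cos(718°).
cos(718°) = cos²359° - sin²359° = 0.9994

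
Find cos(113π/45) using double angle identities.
cos(113π/45) = cos²113π/90 - sin²113π/90 = -0.0349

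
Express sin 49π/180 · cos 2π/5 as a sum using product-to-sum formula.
sin 49π/180 cos 2π/5 = (1/2)[sin(49π/180+2π/5) + sin(49π/180-2π/5)]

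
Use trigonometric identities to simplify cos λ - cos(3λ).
cos λ - cos(3λ) = 2 sin(2λ) sin λ (using Sum-to-product)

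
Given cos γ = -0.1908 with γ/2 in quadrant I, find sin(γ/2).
sin(γ/2) = ±√((1 - cos γ)/2); positive since γ/2 ∈ QI, so sin(γ/2) = 0.7716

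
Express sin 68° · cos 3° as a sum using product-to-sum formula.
sin 68° cos 3° = (1/2)[sin(68°+3°) + sin(68°-3°)]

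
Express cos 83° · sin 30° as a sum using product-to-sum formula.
cos 83° sin 30° = (1/2)[sin(83°+30°) - sin(83°-30°)]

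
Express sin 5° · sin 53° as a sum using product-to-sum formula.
sin 5° sin 53° = (1/2)[cos(5°-53°) - cos(5°+53°)]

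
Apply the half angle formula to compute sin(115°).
sin(115°) = √((1 - cos 230°)/2) = 0.9063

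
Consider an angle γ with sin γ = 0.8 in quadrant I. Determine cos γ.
cos γ = √(1 - sin²γ) = 0.6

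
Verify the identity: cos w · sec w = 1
LHS = cos w · (1/cos w) = 1 = RHS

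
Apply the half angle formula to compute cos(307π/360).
cos(307π/360) = -√((1 + cos 307π/180)/2) = -0.8949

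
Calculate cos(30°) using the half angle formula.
cos(30°) = √((1 + cos 60°)/2) = √3/2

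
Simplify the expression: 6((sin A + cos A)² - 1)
6((sin A + cos A)² - 1) = 6(sin(2A)) (using Pythagorean + double angle)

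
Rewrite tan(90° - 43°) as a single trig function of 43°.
tan(90° - 43°) = cot(43°)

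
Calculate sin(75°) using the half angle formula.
sin(75°) = √((1 - cos 150°)/2) = (√6+√2)/4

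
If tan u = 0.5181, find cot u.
cot u = 1/tan u = 1.93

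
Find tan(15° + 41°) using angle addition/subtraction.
tan(15° + 41°) = (tan 15° + tan 41°)/(1 - tan 15° tan 41°) = 1.483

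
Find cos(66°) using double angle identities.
cos(66°) = cos²33° - sin²33° = 0.4067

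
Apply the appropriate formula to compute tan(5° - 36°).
tan(5° - 36°) = (tan 5° - tan 36°)/(1 + tan 5° tan 36°) = -0.6009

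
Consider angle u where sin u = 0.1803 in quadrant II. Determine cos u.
cos u = ±√(1 - sin²u) = -0.9836 (negative in QII)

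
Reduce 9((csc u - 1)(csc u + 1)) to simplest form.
9((csc u - 1)(csc u + 1)) = 9(cot²u) (using Diff. of squares)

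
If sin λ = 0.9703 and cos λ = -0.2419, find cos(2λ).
cos(2λ) = cos²λ - sin²λ = -0.883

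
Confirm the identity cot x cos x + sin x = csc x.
LHS = cos²x/sin x + sin x = (cos²x + sin²x)/sin x = 1/sin x = csc x = RHS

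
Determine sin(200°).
sin(200°) = -0.342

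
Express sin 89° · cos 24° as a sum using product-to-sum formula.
sin 89° cos 24° = (1/2)[sin(89°+24°) + sin(89°-24°)]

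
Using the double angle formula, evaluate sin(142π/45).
sin(142π/45) = 2 sin 71π/45 cos 71π/45 = -0.4695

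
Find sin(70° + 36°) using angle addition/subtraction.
sin(70° + 36°) = sin 70° cos 36° + cos 70° sin 36° = 0.9613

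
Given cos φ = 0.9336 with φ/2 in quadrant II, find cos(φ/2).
cos(φ/2) = ±√((1 + cos φ)/2); negative since φ/2 ∈ QII, so cos(φ/2) = -0.9833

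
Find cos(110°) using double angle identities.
cos(110°) = cos²55° - sin²55° = -0.342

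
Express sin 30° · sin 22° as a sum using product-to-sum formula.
sin 30° sin 22° = (1/2)[cos(30°-22°) - cos(30°+22°)]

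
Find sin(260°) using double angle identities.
sin(260°) = 2 sin 130° cos 130° = -0.9848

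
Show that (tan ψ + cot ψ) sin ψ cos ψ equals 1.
LHS = (sin ψ/cos ψ + cos ψ/sin ψ) sin ψ cos ψ = ((sin²ψ + cos²ψ)/(sin ψ cos ψ)) · sin ψ cos ψ = sin²ψ + cos²ψ = 1 = RHS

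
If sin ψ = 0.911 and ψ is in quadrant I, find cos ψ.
cos ψ = 0.4124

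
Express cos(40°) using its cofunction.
cos(40°) = sin(90° - 40°) = sin(50°)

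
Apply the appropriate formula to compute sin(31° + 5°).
sin(31° + 5°) = sin 31° cos 5° + cos 31° sin 5° = 0.5878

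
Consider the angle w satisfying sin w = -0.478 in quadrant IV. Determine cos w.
cos w = √(1 - sin²w) = 0.8784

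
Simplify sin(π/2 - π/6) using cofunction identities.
sin(π/2 - π/6) = cos(π/6)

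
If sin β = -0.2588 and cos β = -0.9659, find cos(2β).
cos(2β) = cos²β - sin²β = 0.866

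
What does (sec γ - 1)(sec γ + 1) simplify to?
(sec γ - 1)(sec γ + 1) = tan²γ (using Diff. of squares)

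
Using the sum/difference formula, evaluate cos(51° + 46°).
cos(51° + 46°) = cos 51° cos 46° - sin 51° sin 46° = -0.1219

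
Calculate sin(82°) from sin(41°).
sin(82°) = 2 sin 41° cos 41° = 0.9903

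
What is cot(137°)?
cot(137°) = -1.072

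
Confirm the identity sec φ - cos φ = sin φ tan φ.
LHS = 1/cos φ - cos φ = (1 - cos²φ)/cos φ = sin²φ/cos φ = sin φ · (sin φ/cos φ) = sin φ tan φ = RHS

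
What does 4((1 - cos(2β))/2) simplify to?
4((1 - cos(2β))/2) = 4(sin²β) (using Power reduction)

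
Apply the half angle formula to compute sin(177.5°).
sin(177.5°) = √((1 - cos 355°)/2) = 0.04362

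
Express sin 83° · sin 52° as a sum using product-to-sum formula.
sin 83° sin 52° = (1/2)[cos(83°-52°) - cos(83°+52°)]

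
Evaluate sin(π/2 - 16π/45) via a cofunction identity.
sin(π/2 - 16π/45) = cos(16π/45) = 0.4384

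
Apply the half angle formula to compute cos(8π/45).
cos(8π/45) = √((1 + cos 16π/45)/2) = 0.848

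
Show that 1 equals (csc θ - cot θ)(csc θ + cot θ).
RHS = csc²θ - cot²θ = (1 + cot²θ) - cot²θ = 1 = LHS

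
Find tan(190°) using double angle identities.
tan(190°) = 2 tan 95° / (1 - tan²95°) = 0.1763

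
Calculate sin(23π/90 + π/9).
sin(23π/90 + π/9) = sin 23π/90 cos π/9 + cos 23π/90 sin π/9 = 0.9135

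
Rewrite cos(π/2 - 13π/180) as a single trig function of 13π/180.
cos(π/2 - 13π/180) = sin(13π/180)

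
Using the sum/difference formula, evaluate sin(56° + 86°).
sin(56° + 86°) = sin 56° cos 86° + cos 56° sin 86° = 0.6157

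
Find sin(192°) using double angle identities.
sin(192°) = 2 sin 96° cos 96° = -0.2079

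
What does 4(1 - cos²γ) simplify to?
4(1 - cos²γ) = 4(sin²γ) (using Pythagorean identity)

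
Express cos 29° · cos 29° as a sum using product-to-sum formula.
cos 29° cos 29° = (1/2)[cos(29°-29°) + cos(29°+29°)]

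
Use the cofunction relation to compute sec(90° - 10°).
sec(90° - 10°) = csc(10°) = 5.759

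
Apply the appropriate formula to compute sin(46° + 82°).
sin(46° + 82°) = sin 46° cos 82° + cos 46° sin 82° = 0.788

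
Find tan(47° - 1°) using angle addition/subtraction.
tan(47° - 1°) = (tan 47° - tan 1°)/(1 + tan 47° tan 1°) = 1.036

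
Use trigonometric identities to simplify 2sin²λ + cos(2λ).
2sin²λ + cos(2λ) = 1 (using Double angle)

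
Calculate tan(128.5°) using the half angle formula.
tan(128.5°) = sin 257° / (1 + cos 257°) = -1.257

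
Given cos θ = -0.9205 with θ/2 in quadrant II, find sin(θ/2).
sin(θ/2) = ±√((1 - cos θ)/2); positive since θ/2 ∈ QII, so sin(θ/2) = 0.9799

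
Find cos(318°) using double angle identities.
cos(318°) = cos²159° - sin²159° = 0.7431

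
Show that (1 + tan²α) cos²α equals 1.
LHS = sec²α · cos²α = (1/cos²α) · cos²α = 1 = RHS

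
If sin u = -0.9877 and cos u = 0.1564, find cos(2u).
cos(2u) = cos²u - sin²u = -0.9511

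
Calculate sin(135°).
sin(135°) = √2/2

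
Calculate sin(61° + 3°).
sin(61° + 3°) = sin 61° cos 3° + cos 61° sin 3° = 0.8988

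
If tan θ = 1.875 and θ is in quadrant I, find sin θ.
sin θ = 0.8824 (using tan²θ + 1 = sec²θ)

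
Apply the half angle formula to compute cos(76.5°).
cos(76.5°) = √((1 + cos 153°)/2) = 0.2334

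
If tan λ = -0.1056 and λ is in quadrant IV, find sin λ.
sin λ = -0.105 (using tan²λ + 1 = sec²λ)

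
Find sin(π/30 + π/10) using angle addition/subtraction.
sin(π/30 + π/10) = sin π/30 cos π/10 + cos π/30 sin π/10 = 0.4067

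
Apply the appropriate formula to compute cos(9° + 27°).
cos(9° + 27°) = cos 9° cos 27° - sin 9° sin 27° = 0.809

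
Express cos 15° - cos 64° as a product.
cos 15° - cos 64° = -2 sin(39.5°) sin(-24.5°)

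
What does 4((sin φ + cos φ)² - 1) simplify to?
4((sin φ + cos φ)² - 1) = 4(sin(2φ)) (using Pythagorean + double angle)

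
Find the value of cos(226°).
cos(226°) = -0.6947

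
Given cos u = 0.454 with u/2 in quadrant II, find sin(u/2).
sin(u/2) = ±√((1 - cos u)/2); positive since u/2 ∈ QII, so sin(u/2) = 0.5225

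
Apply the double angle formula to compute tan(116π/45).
tan(116π/45) = 2 tan 58π/45 / (1 - tan²58π/45) = -4.011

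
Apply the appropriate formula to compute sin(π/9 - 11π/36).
sin(π/9 - 11π/36) = sin π/9 cos 11π/36 - cos π/9 sin 11π/36 = -0.5736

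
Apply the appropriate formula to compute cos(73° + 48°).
cos(73° + 48°) = cos 73° cos 48° - sin 73° sin 48° = -0.515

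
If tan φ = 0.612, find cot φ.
cot φ = 1/tan φ = 1.634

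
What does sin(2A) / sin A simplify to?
sin(2A) / sin A = 2 cos A (using Double angle)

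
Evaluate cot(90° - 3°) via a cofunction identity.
cot(90° - 3°) = tan(3°) = 0.05241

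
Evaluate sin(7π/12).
sin(7π/12) = (√6+√2)/4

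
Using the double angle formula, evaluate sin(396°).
sin(396°) = 2 sin 198° cos 198° = 0.5878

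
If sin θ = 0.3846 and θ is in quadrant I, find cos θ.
cos θ = 0.9231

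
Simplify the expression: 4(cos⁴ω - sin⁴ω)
4(cos⁴ω - sin⁴ω) = 4(cos(2ω)) (using Factoring + double angle)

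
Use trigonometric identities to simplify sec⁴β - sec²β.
sec⁴β - sec²β = tan⁴β + tan²β (using Pythagorean)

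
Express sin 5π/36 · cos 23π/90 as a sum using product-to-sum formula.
sin 5π/36 cos 23π/90 = (1/2)[sin(5π/36+23π/90) + sin(5π/36-23π/90)]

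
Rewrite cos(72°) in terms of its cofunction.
cos(72°) = sin(90° - 72°) = sin(18°)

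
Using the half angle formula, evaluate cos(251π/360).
cos(251π/360) = -√((1 + cos 251π/180)/2) = -0.5807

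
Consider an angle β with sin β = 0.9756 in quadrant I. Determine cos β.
cos β = √(1 - sin²β) = 0.2196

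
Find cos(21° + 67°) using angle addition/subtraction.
cos(21° + 67°) = cos 21° cos 67° - sin 21° sin 67° = 0.0349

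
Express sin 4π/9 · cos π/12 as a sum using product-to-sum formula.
sin 4π/9 cos π/12 = (1/2)[sin(4π/9+π/12) + sin(4π/9-π/12)]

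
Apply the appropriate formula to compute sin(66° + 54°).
sin(66° + 54°) = sin 66° cos 54° + cos 66° sin 54° = √3/2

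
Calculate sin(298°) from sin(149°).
sin(298°) = 2 sin 149° cos 149° = -0.8829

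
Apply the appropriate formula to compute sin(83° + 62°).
sin(83° + 62°) = sin 83° cos 62° + cos 83° sin 62° = 0.5736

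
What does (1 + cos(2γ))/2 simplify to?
(1 + cos(2γ))/2 = cos²γ (using Power reduction)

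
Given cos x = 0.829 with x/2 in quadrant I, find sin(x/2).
sin(x/2) = ±√((1 - cos x)/2); positive since x/2 ∈ QI, so sin(x/2) = 0.2924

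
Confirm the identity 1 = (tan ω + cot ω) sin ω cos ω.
RHS = (sin ω/cos ω + cos ω/sin ω) sin ω cos ω = ((sin²ω + cos²ω)/(sin ω cos ω)) · sin ω cos ω = sin²ω + cos²ω = 1 = LHS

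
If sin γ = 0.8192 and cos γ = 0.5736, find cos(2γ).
cos(2γ) = cos²γ - sin²γ = -0.3421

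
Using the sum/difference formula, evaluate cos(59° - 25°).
cos(59° - 25°) = cos 59° cos 25° + sin 59° sin 25° = 0.829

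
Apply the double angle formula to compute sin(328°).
sin(328°) = 2 sin 164° cos 164° = -0.5299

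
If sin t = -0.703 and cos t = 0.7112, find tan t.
tan t = sin t / cos t = -0.9885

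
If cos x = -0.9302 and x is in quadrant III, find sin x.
sin x = -0.3671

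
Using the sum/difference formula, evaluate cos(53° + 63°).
cos(53° + 63°) = cos 53° cos 63° - sin 53° sin 63° = -0.4384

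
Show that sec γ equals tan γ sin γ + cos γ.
RHS = sin²γ/cos γ + cos γ = (sin²γ + cos²γ)/cos γ = 1/cos γ = sec γ = LHS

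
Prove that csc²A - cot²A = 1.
LHS = 1/sin²A - cos²A/sin²A = (1 - cos²A)/sin²A = sin²A/sin²A = 1 = RHS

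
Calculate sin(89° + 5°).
sin(89° + 5°) = sin 89° cos 5° + cos 89° sin 5° = 0.9976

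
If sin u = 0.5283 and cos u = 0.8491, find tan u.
tan u = sin u / cos u = 0.6222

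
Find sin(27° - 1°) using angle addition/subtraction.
sin(27° - 1°) = sin 27° cos 1° - cos 27° sin 1° = 0.4384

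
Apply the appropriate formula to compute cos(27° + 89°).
cos(27° + 89°) = cos 27° cos 89° - sin 27° sin 89° = -0.4384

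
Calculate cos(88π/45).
cos(88π/45) = 0.9903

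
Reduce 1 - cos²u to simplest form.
1 - cos²u = sin²u (using Pythagorean identity)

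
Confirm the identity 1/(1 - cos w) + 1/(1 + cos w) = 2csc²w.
LHS = [(1 + cos w) + (1 - cos w)] / [(1 - cos w)(1 + cos w)] = 2/(1 - cos²w) = 2/sin²w = 2csc²w = RHS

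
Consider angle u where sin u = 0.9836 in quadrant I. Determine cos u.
cos u = √(1 - sin²u) = 0.1804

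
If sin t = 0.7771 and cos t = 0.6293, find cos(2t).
cos(2t) = cos²t - sin²t = -0.2079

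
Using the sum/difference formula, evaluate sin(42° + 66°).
sin(42° + 66°) = sin 42° cos 66° + cos 42° sin 66° = 0.9511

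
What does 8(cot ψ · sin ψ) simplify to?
8(cot ψ · sin ψ) = 8(cos ψ) (using Quotient identity)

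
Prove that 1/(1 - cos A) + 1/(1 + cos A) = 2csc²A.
LHS = [(1 + cos A) + (1 - cos A)] / [(1 - cos A)(1 + cos A)] = 2/(1 - cos²A) = 2/sin²A = 2csc²A = RHS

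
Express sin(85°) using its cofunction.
sin(85°) = cos(90° - 85°) = cos(5°)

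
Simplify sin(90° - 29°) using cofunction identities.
sin(90° - 29°) = cos(29°)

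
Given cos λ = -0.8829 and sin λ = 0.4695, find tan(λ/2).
tan(λ/2) = sin λ / (1 + cos λ) = 4.009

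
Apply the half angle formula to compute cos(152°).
cos(152°) = -√((1 + cos 304°)/2) = -0.8829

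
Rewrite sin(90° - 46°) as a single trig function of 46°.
sin(90° - 46°) = cos(46°)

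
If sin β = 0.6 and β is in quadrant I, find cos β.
cos β = 0.8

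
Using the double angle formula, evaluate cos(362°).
cos(362°) = cos²181° - sin²181° = 0.9994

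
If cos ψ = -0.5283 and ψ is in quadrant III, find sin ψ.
sin ψ = -0.8491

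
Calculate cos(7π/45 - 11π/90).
cos(7π/45 - 11π/90) = cos 7π/45 cos 11π/90 + sin 7π/45 sin 11π/90 = 0.9945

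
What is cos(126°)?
cos(126°) = -0.5878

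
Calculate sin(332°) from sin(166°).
sin(332°) = 2 sin 166° cos 166° = -0.4695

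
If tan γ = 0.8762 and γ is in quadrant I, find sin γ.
sin γ = 0.659 (using tan²γ + 1 = sec²γ)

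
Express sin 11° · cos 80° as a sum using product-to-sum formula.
sin 11° cos 80° = (1/2)[sin(11°+80°) + sin(11°-80°)]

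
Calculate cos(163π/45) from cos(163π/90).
cos(163π/45) = cos²163π/90 - sin²163π/90 = 0.3746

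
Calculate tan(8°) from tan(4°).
tan(8°) = 2 tan 4° / (1 - tan²4°) = 0.1405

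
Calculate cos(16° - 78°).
cos(16° - 78°) = cos 16° cos 78° + sin 16° sin 78° = 0.4695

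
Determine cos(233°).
cos(233°) = -0.6018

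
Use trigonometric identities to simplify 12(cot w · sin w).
12(cot w · sin w) = 12(cos w) (using Quotient identity)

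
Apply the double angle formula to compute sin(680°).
sin(680°) = 2 sin 340° cos 340° = -0.6428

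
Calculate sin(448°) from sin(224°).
sin(448°) = 2 sin 224° cos 224° = 0.9994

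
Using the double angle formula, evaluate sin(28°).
sin(28°) = 2 sin 14° cos 14° = 0.4695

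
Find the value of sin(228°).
sin(228°) = -0.7431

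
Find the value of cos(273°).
cos(273°) = 0.05234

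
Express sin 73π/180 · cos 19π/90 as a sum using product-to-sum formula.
sin 73π/180 cos 19π/90 = (1/2)[sin(73π/180+19π/90) + sin(73π/180-19π/90)]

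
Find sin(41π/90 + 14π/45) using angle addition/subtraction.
sin(41π/90 + 14π/45) = sin 41π/90 cos 14π/45 + cos 41π/90 sin 14π/45 = 0.6691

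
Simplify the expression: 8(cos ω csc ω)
8(cos ω csc ω) = 8(cot ω) (using Reciprocal + quotient)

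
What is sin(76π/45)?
sin(76π/45) = -0.829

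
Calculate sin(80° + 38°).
sin(80° + 38°) = sin 80° cos 38° + cos 80° sin 38° = 0.8829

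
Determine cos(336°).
cos(336°) = 0.9135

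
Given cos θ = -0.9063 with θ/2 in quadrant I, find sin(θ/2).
sin(θ/2) = ±√((1 - cos θ)/2); positive since θ/2 ∈ QI, so sin(θ/2) = 0.9763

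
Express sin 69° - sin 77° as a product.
sin 69° - sin 77° = 2 cos(73°) sin(-4°)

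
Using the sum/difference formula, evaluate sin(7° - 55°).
sin(7° - 55°) = sin 7° cos 55° - cos 7° sin 55° = -0.7431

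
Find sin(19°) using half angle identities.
sin(19°) = √((1 - cos 38°)/2) = 0.3256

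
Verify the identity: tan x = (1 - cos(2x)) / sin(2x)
RHS = 2sin²x / (2 sin x cos x) = sin x/cos x = tan x = LHS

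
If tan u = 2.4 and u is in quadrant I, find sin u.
sin u = 0.9231 (using tan²u + 1 = sec²u)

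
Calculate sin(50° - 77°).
sin(50° - 77°) = sin 50° cos 77° - cos 50° sin 77° = -0.454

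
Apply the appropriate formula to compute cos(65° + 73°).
cos(65° + 73°) = cos 65° cos 73° - sin 65° sin 73° = -0.7431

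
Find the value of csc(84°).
csc(84°) = 1.006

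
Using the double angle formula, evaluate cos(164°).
cos(164°) = cos²82° - sin²82° = -0.9613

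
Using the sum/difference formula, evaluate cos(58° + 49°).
cos(58° + 49°) = cos 58° cos 49° - sin 58° sin 49° = -0.2924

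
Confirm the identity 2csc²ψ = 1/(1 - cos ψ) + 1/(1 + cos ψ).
RHS = [(1 + cos ψ) + (1 - cos ψ)] / [(1 - cos ψ)(1 + cos ψ)] = 2/(1 - cos²ψ) = 2/sin²ψ = 2csc²ψ = LHS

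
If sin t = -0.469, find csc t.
csc t = 1/sin t = -2.132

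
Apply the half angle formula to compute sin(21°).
sin(21°) = √((1 - cos 42°)/2) = 0.3584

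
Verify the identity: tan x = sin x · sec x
RHS = sin x · (1/cos x) = sin x/cos x = tan x = LHS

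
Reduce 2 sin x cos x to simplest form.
2 sin x cos x = sin(2x) (using Double angle)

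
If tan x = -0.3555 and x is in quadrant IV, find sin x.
sin x = -0.335 (using tan²x + 1 = sec²x)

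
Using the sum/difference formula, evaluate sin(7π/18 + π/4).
sin(7π/18 + π/4) = sin 7π/18 cos π/4 + cos 7π/18 sin π/4 = 0.9063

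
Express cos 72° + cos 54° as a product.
cos 72° + cos 54° = 2 cos(63°) cos(9°)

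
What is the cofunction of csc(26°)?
csc(26°) = sec(90° - 26°) = sec(64°)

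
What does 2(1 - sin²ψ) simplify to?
2(1 - sin²ψ) = 2(cos²ψ) (using Pythagorean identity)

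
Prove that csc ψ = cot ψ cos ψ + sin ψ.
RHS = cos²ψ/sin ψ + sin ψ = (cos²ψ + sin²ψ)/sin ψ = 1/sin ψ = csc ψ = LHS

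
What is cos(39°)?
cos(39°) = 0.7771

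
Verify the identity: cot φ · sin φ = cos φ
LHS = (cos φ/sin φ) · sin φ = cos φ = RHS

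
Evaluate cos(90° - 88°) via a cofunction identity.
cos(90° - 88°) = sin(88°) = 0.9994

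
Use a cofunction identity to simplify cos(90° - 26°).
cos(90° - 26°) = sin(26°)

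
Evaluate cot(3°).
cot(3°) = 19.08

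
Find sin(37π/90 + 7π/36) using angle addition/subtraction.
sin(37π/90 + 7π/36) = sin 37π/90 cos 7π/36 + cos 37π/90 sin 7π/36 = 0.9455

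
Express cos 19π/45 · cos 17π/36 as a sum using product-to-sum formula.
cos 19π/45 cos 17π/36 = (1/2)[cos(19π/45-17π/36) + cos(19π/45+17π/36)]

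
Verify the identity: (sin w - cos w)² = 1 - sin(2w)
LHS = sin²w - 2 sin w cos w + cos²w = (sin²w + cos²w) - 2 sin w cos w = 1 - sin(2w) = RHS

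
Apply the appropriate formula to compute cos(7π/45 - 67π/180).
cos(7π/45 - 67π/180) = cos 7π/45 cos 67π/180 + sin 7π/45 sin 67π/180 = 0.7771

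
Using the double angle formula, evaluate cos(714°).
cos(714°) = cos²357° - sin²357° = 0.9945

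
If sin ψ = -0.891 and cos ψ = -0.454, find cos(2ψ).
cos(2ψ) = cos²ψ - sin²ψ = -0.5878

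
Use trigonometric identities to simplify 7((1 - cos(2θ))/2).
7((1 - cos(2θ))/2) = 7(sin²θ) (using Power reduction)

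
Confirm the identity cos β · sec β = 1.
LHS = cos β · (1/cos β) = 1 = RHS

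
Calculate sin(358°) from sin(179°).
sin(358°) = 2 sin 179° cos 179° = -0.0349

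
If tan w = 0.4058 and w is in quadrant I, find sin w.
sin w = 0.376 (using tan²w + 1 = sec²w)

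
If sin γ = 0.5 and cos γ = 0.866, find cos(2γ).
cos(2γ) = cos²γ - sin²γ = 0.5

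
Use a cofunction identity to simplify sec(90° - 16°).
sec(90° - 16°) = csc(16°)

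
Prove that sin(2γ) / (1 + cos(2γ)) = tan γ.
LHS = 2 sin γ cos γ / (2cos²γ) = sin γ/cos γ = tan γ = RHS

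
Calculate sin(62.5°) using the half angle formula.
sin(62.5°) = √((1 - cos 125°)/2) = 0.887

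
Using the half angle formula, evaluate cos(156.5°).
cos(156.5°) = -√((1 + cos 313°)/2) = -0.9171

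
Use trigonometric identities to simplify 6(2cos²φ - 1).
6(2cos²φ - 1) = 6(cos(2φ)) (using Double angle)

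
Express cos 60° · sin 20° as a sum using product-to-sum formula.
cos 60° sin 20° = (1/2)[sin(60°+20°) - sin(60°-20°)]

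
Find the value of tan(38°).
tan(38°) = 0.7813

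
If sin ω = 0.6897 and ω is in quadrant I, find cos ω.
cos ω = 0.7241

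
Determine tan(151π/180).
tan(151π/180) = -0.5543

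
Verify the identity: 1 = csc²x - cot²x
RHS = 1/sin²x - cos²x/sin²x = (1 - cos²x)/sin²x = sin²x/sin²x = 1 = LHS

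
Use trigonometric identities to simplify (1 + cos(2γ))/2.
(1 + cos(2γ))/2 = cos²γ (using Power reduction)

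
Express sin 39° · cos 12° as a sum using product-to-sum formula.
sin 39° cos 12° = (1/2)[sin(39°+12°) + sin(39°-12°)]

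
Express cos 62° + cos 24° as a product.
cos 62° + cos 24° = 2 cos(43°) cos(19°)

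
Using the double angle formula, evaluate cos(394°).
cos(394°) = 2cos²197° - 1 = 0.829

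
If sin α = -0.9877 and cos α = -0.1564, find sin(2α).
sin(2α) = 2 sin α cos α = 0.309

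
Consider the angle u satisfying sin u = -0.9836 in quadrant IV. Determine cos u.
cos u = √(1 - sin²u) = 0.1804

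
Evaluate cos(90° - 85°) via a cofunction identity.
cos(90° - 85°) = sin(85°) = 0.9962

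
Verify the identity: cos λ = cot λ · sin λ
RHS = (cos λ/sin λ) · sin λ = cos λ = LHS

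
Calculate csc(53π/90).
csc(53π/90) = 1.04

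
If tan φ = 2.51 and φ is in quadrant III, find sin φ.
sin φ = -0.929 (using tan²φ + 1 = sec²φ)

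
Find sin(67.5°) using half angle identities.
sin(67.5°) = √((1 - cos 135°)/2) = √(2+√2)/2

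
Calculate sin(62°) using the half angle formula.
sin(62°) = √((1 - cos 124°)/2) = 0.8829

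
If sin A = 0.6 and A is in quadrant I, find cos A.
cos A = 0.8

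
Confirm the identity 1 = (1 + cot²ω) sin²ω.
RHS = csc²ω · sin²ω = (1/sin²ω) · sin²ω = 1 = LHS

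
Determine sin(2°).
sin(2°) = 0.0349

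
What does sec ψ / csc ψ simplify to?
sec ψ / csc ψ = tan ψ (using Reciprocal identities)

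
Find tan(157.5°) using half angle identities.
tan(157.5°) = sin 315° / (1 + cos 315°) = -0.4142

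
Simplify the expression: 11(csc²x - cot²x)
11(csc²x - cot²x) = 11 (using Pythagorean identity)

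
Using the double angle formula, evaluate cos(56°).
cos(56°) = cos²28° - sin²28° = 0.5592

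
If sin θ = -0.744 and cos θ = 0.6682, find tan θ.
tan θ = sin θ / cos θ = -1.113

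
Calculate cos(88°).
cos(88°) = 0.0349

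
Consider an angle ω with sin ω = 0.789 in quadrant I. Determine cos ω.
cos ω = √(1 - sin²ω) = 0.6144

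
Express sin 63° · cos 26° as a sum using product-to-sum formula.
sin 63° cos 26° = (1/2)[sin(63°+26°) + sin(63°-26°)]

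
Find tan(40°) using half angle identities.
tan(40°) = sin 80° / (1 + cos 80°) = 0.8391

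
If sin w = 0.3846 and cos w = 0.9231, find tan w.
tan w = sin w / cos w = 0.4166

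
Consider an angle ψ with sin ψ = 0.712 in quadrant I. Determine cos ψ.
cos ψ = √(1 - sin²ψ) = 0.7022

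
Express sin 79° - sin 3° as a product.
sin 79° - sin 3° = 2 cos(41°) sin(38°)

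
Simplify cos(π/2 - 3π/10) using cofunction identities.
cos(π/2 - 3π/10) = sin(3π/10)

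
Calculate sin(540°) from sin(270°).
sin(540°) = 2 sin 270° cos 270° = 0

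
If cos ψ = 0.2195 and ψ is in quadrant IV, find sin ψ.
sin ψ = -0.9756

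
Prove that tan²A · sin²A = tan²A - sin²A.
RHS = sin²A/cos²A - sin²A = sin²A(1/cos²A - 1) = sin²A · (1 - cos²A)/cos²A = sin²A · sin²A/cos²A = sin²A · tan²A = LHS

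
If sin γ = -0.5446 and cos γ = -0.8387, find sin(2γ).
sin(2γ) = 2 sin γ cos γ = 0.9135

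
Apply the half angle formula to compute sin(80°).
sin(80°) = √((1 - cos 160°)/2) = 0.9848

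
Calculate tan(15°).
tan(15°) = 2-√3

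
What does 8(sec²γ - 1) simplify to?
8(sec²γ - 1) = 8(tan²γ) (using Pythagorean identity)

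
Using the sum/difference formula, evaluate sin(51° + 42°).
sin(51° + 42°) = sin 51° cos 42° + cos 51° sin 42° = 0.9986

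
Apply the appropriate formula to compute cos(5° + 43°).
cos(5° + 43°) = cos 5° cos 43° - sin 5° sin 43° = 0.6691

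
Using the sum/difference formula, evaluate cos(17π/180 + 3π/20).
cos(17π/180 + 3π/20) = cos 17π/180 cos 3π/20 - sin 17π/180 sin 3π/20 = 0.7193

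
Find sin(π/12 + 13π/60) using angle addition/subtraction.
sin(π/12 + 13π/60) = sin π/12 cos 13π/60 + cos π/12 sin 13π/60 = 0.809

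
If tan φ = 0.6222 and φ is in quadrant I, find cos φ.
cos φ = 0.8491 (using tan²φ + 1 = sec²φ)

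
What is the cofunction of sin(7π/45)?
sin(7π/45) = cos(π/2 - 7π/45) = cos(31π/90)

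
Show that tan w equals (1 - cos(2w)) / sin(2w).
RHS = 2sin²w / (2 sin w cos w) = sin w/cos w = tan w = LHS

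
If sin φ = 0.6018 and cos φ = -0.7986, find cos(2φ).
cos(2φ) = cos²φ - sin²φ = 0.2756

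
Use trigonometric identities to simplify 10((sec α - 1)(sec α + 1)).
10((sec α - 1)(sec α + 1)) = 10(tan²α) (using Diff. of squares)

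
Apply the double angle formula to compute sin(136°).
sin(136°) = 2 sin 68° cos 68° = 0.6947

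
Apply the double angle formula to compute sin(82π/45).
sin(82π/45) = 2 sin 41π/45 cos 41π/45 = -0.5299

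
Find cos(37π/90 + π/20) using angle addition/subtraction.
cos(37π/90 + π/20) = cos 37π/90 cos π/20 - sin 37π/90 sin π/20 = 0.1219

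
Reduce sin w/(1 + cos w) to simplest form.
sin w/(1 + cos w) = tan(w/2) (using Half angle)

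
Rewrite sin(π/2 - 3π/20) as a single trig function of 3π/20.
sin(π/2 - 3π/20) = cos(3π/20)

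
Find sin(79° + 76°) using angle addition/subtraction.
sin(79° + 76°) = sin 79° cos 76° + cos 79° sin 76° = 0.4226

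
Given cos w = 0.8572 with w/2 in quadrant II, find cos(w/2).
cos(w/2) = ±√((1 + cos w)/2); negative since w/2 ∈ QII, so cos(w/2) = -0.9636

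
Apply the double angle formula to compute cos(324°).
cos(324°) = cos²162° - sin²162° = 0.809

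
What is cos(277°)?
cos(277°) = 0.1219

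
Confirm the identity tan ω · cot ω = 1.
LHS = (sin ω/cos ω) · (cos ω/sin ω) = 1 = RHS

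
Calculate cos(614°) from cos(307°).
cos(614°) = cos²307° - sin²307° = -0.2756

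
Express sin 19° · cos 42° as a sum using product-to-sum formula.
sin 19° cos 42° = (1/2)[sin(19°+42°) + sin(19°-42°)]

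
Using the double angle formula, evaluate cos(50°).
cos(50°) = cos²25° - sin²25° = 0.6428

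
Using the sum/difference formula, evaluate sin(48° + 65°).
sin(48° + 65°) = sin 48° cos 65° + cos 48° sin 65° = 0.9205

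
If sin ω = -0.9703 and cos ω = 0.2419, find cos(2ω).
cos(2ω) = cos²ω - sin²ω = -0.883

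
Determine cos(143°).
cos(143°) = -0.7986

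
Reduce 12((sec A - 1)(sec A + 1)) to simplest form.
12((sec A - 1)(sec A + 1)) = 12(tan²A) (using Diff. of squares)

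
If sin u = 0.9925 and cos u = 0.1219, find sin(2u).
sin(2u) = 2 sin u cos u = 0.242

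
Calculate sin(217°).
sin(217°) = -0.6018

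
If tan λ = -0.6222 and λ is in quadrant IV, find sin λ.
sin λ = -0.5283 (using tan²λ + 1 = sec²λ)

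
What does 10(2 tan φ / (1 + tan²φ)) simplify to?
10(2 tan φ / (1 + tan²φ)) = 10(sin(2φ)) (using Double angle)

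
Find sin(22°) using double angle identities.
sin(22°) = 2 sin 11° cos 11° = 0.3746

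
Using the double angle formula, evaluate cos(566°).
cos(566°) = cos²283° - sin²283° = -0.8988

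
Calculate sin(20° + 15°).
sin(20° + 15°) = sin 20° cos 15° + cos 20° sin 15° = 0.5736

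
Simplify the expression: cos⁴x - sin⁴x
cos⁴x - sin⁴x = cos(2x) (using Factoring + double angle)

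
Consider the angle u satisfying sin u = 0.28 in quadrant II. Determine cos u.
cos u = ±√(1 - sin²u) = -0.96 (negative in QII)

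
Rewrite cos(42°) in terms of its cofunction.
cos(42°) = sin(90° - 42°) = sin(48°)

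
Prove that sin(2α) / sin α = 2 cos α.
LHS = 2 sin α cos α / sin α = 2 cos α = RHS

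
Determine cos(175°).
cos(175°) = -0.9962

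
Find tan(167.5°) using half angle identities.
tan(167.5°) = sin 335° / (1 + cos 335°) = -0.2217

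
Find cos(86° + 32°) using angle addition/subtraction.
cos(86° + 32°) = cos 86° cos 32° - sin 86° sin 32° = -0.4695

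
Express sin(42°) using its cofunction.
sin(42°) = cos(90° - 42°) = cos(48°)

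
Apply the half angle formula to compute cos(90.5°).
cos(90.5°) = -√((1 + cos 181°)/2) = -0.008727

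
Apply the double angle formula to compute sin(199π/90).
sin(199π/90) = 2 sin 199π/180 cos 199π/180 = 0.6157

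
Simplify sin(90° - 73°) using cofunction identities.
sin(90° - 73°) = cos(73°)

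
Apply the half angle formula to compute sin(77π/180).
sin(77π/180) = √((1 - cos 77π/90)/2) = 0.9744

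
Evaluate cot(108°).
cot(108°) = -0.3249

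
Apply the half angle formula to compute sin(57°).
sin(57°) = √((1 - cos 114°)/2) = 0.8387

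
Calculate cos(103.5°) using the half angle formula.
cos(103.5°) = -√((1 + cos 207°)/2) = -0.2334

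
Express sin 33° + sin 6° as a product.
sin 33° + sin 6° = 2 sin(19.5°) cos(13.5°)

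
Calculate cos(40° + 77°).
cos(40° + 77°) = cos 40° cos 77° - sin 40° sin 77° = -0.454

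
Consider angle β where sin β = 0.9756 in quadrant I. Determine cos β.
cos β = √(1 - sin²β) = 0.2196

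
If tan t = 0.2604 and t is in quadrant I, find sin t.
sin t = 0.252 (using tan²t + 1 = sec²t)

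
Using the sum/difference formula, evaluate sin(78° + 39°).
sin(78° + 39°) = sin 78° cos 39° + cos 78° sin 39° = 0.891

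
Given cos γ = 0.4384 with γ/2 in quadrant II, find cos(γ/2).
cos(γ/2) = ±√((1 + cos γ)/2); negative since γ/2 ∈ QII, so cos(γ/2) = -0.8481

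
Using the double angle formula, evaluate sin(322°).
sin(322°) = 2 sin 161° cos 161° = -0.6157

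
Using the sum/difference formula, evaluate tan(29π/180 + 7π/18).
tan(29π/180 + 7π/18) = (tan 29π/180 + tan 7π/18)/(1 - tan 29π/180 tan 7π/18) = -6.314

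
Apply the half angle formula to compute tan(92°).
tan(92°) = sin 184° / (1 + cos 184°) = -28.64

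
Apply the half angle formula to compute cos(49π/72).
cos(49π/72) = -√((1 + cos 49π/36)/2) = -0.5373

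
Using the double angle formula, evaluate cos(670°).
cos(670°) = cos²335° - sin²335° = 0.6428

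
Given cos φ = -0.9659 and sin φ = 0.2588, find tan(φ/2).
tan(φ/2) = sin φ / (1 + cos φ) = 7.589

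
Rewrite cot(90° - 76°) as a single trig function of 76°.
cot(90° - 76°) = tan(76°)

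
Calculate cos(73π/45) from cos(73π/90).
cos(73π/45) = cos²73π/90 - sin²73π/90 = 0.3746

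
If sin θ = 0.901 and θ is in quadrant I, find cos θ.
cos θ = 0.4338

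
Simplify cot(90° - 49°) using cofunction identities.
cot(90° - 49°) = tan(49°)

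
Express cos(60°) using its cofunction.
cos(60°) = sin(90° - 60°) = sin(30°)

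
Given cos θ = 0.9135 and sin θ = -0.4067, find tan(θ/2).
tan(θ/2) = sin θ / (1 + cos θ) = -0.2125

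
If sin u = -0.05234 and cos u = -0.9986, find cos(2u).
cos(2u) = cos²u - sin²u = 0.9945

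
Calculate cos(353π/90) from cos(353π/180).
cos(353π/90) = cos²353π/180 - sin²353π/180 = 0.9703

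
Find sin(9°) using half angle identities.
sin(9°) = √((1 - cos 18°)/2) = 0.1564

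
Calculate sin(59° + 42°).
sin(59° + 42°) = sin 59° cos 42° + cos 59° sin 42° = 0.9816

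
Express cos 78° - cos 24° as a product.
cos 78° - cos 24° = -2 sin(51°) sin(27°)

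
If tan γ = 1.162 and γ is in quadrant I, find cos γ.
cos γ = 0.6523 (using tan²γ + 1 = sec²γ)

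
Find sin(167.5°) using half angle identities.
sin(167.5°) = √((1 - cos 335°)/2) = 0.2164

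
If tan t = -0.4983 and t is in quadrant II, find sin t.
sin t = 0.446 (using tan²t + 1 = sec²t)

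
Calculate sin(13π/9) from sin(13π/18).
sin(13π/9) = 2 sin 13π/18 cos 13π/18 = -0.9848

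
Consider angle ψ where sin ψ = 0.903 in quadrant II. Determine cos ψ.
cos ψ = ±√(1 - sin²ψ) = -0.4296 (negative in QII)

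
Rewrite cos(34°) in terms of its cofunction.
cos(34°) = sin(90° - 34°) = sin(56°)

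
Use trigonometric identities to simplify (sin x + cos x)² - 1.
(sin x + cos x)² - 1 = sin(2x) (using Pythagorean + double angle)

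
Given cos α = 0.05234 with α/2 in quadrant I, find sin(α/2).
sin(α/2) = ±√((1 - cos α)/2); positive since α/2 ∈ QI, so sin(α/2) = 0.6884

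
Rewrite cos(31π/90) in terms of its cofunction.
cos(31π/90) = sin(π/2 - 31π/90) = sin(7π/45)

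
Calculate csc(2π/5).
csc(2π/5) = 1.051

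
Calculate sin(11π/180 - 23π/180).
sin(11π/180 - 23π/180) = sin 11π/180 cos 23π/180 - cos 11π/180 sin 23π/180 = -0.2079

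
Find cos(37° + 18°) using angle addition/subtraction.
cos(37° + 18°) = cos 37° cos 18° - sin 37° sin 18° = 0.5736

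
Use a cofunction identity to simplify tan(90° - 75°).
tan(90° - 75°) = cot(75°)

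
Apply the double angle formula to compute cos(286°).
cos(286°) = cos²143° - sin²143° = 0.2756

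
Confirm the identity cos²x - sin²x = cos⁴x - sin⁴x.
RHS = (cos²x - sin²x)(cos²x + sin²x) = (cos²x - sin²x) · 1 = cos²x - sin²x = LHS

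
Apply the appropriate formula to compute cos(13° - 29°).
cos(13° - 29°) = cos 13° cos 29° + sin 13° sin 29° = 0.9613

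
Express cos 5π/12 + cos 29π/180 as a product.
cos 5π/12 + cos 29π/180 = 2 cos(13π/45) cos(23π/180)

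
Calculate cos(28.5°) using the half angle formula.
cos(28.5°) = √((1 + cos 57°)/2) = 0.8788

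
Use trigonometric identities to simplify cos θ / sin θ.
cos θ / sin θ = cot θ (using Quotient identity)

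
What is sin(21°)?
sin(21°) = 0.3584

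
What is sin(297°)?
sin(297°) = -0.891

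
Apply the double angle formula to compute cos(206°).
cos(206°) = cos²103° - sin²103° = -0.8988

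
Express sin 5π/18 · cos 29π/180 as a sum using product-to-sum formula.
sin 5π/18 cos 29π/180 = (1/2)[sin(5π/18+29π/180) + sin(5π/18-29π/180)]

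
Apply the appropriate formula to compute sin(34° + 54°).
sin(34° + 54°) = sin 34° cos 54° + cos 34° sin 54° = 0.9994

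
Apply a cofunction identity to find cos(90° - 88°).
cos(90° - 88°) = sin(88°) = 0.9994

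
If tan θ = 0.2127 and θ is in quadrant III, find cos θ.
cos θ = -0.9781 (using tan²θ + 1 = sec²θ)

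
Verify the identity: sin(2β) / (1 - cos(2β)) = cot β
LHS = 2 sin β cos β / (2sin²β) = cos β/sin β = cot β = RHS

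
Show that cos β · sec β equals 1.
LHS = cos β · (1/cos β) = 1 = RHS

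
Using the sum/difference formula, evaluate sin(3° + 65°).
sin(3° + 65°) = sin 3° cos 65° + cos 3° sin 65° = 0.9272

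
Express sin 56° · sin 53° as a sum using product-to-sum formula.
sin 56° sin 53° = (1/2)[cos(56°-53°) - cos(56°+53°)]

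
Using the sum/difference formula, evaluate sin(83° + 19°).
sin(83° + 19°) = sin 83° cos 19° + cos 83° sin 19° = 0.9781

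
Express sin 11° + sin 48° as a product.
sin 11° + sin 48° = 2 sin(29.5°) cos(-18.5°)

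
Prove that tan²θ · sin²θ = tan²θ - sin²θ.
RHS = sin²θ/cos²θ - sin²θ = sin²θ(1/cos²θ - 1) = sin²θ · (1 - cos²θ)/cos²θ = sin²θ · sin²θ/cos²θ = sin²θ · tan²θ = LHS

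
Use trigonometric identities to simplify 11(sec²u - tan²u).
11(sec²u - tan²u) = 11 (using Pythagorean identity)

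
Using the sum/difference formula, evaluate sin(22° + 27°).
sin(22° + 27°) = sin 22° cos 27° + cos 22° sin 27° = 0.7547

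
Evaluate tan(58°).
tan(58°) = 1.6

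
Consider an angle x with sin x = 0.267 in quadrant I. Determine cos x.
cos x = √(1 - sin²x) = 0.9637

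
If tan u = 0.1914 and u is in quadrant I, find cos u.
cos u = 0.9822 (using tan²u + 1 = sec²u)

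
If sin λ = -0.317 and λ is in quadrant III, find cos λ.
cos λ = -0.9484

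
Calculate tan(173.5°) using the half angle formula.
tan(173.5°) = sin 347° / (1 + cos 347°) = -0.1139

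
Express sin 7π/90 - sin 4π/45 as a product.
sin 7π/90 - sin 4π/45 = 2 cos(π/12) sin(-π/180)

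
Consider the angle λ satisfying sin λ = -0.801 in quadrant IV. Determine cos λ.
cos λ = √(1 - sin²λ) = 0.5987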